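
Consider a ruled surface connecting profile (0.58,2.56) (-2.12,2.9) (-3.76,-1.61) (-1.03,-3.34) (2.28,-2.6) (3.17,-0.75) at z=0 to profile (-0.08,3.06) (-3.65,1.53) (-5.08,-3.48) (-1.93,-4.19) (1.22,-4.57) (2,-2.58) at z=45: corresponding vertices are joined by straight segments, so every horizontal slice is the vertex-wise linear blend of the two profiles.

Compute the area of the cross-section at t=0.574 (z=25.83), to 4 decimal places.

Area at t=0.574: 32.8268

Cross-section at t=0.574: each vertex is (1-t)·p0[i] + t·p1[i].
  v1: (1-0.574)·(0.58,2.56) + 0.574·(-0.08,3.06) = (0.2012,2.8470)
  v2: (1-0.574)·(-2.12,2.9) + 0.574·(-3.65,1.53) = (-2.9982,2.1136)
  v3: (1-0.574)·(-3.76,-1.61) + 0.574·(-5.08,-3.48) = (-4.5177,-2.6834)
  v4: (1-0.574)·(-1.03,-3.34) + 0.574·(-1.93,-4.19) = (-1.5466,-3.8279)
  v5: (1-0.574)·(2.28,-2.6) + 0.574·(1.22,-4.57) = (1.6716,-3.7308)
  v6: (1-0.574)·(3.17,-0.75) + 0.574·(2,-2.58) = (2.4984,-1.8004)
Shoelace sum Σ(x_i·y_{i+1} − x_{i+1}·y_i):
  i=1: 0.2012·2.1136 − -2.9982·2.8470 = +8.9611 (running +8.9611)
  i=2: -2.9982·-2.6834 − -4.5177·2.1136 = +17.5940 (running +26.5551)
  i=3: -4.5177·-3.8279 − -1.5466·-2.6834 = +13.1431 (running +39.6982)
  i=4: -1.5466·-3.7308 − 1.6716·-3.8279 = +12.1686 (running +51.8668)
  i=5: 1.6716·-1.8004 − 2.4984·-3.7308 = +6.3115 (running +58.1784)
  i=6: 2.4984·2.8470 − 0.2012·-1.8004 = +7.4752 (running +65.6536)
Area = |Σ|/2 = |65.6536|/2 = 32.8268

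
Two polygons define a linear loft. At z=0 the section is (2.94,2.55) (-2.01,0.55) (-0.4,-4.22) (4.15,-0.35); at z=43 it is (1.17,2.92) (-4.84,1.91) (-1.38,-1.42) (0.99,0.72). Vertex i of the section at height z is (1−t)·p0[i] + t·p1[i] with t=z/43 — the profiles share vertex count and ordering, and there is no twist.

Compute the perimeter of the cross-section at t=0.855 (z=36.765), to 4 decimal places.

Cross-section at t=0.855: each vertex is (1-t)·p0[i] + t·p1[i].
  v1: (1-0.855)·(2.94,2.55) + 0.855·(1.17,2.92) = (1.4266,2.8663)
  v2: (1-0.855)·(-2.01,0.55) + 0.855·(-4.84,1.91) = (-4.4296,1.7128)
  v3: (1-0.855)·(-0.4,-4.22) + 0.855·(-1.38,-1.42) = (-1.2379,-1.8260)
  v4: (1-0.855)·(4.15,-0.35) + 0.855·(0.99,0.72) = (1.4482,0.5648)
Perimeter = Σ |v_{i+1} − v_i|:
  edge 1→2: √(-5.8563² + -1.1535²) = 5.9688 (running 5.9688)
  edge 2→3: √(3.1917² + -3.5388²) = 4.7655 (running 10.7344)
  edge 3→4: √(2.6861² + 2.3908²) = 3.5960 (running 14.3304)
  edge 4→1: √(-0.0215² + 2.3015²) = 2.3016 (running 16.6320)
Perimeter = 16.6320

Perimeter at t=0.855: 16.6320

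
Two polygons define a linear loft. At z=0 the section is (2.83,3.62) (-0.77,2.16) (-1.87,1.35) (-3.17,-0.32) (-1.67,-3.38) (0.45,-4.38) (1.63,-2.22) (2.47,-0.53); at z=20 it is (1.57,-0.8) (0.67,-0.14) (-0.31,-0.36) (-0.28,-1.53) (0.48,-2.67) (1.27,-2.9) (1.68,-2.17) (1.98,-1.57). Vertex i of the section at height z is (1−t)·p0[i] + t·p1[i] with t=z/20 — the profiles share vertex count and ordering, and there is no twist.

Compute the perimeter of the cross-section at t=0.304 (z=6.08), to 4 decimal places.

Perimeter at t=0.304: 17.1696

Cross-section at t=0.304: each vertex is (1-t)·p0[i] + t·p1[i].
  v1: (1-0.304)·(2.83,3.62) + 0.304·(1.57,-0.8) = (2.4470,2.2763)
  v2: (1-0.304)·(-0.77,2.16) + 0.304·(0.67,-0.14) = (-0.3322,1.4608)
  v3: (1-0.304)·(-1.87,1.35) + 0.304·(-0.31,-0.36) = (-1.3958,0.8302)
  v4: (1-0.304)·(-3.17,-0.32) + 0.304·(-0.28,-1.53) = (-2.2914,-0.6878)
  v5: (1-0.304)·(-1.67,-3.38) + 0.304·(0.48,-2.67) = (-1.0164,-3.1642)
  v6: (1-0.304)·(0.45,-4.38) + 0.304·(1.27,-2.9) = (0.6993,-3.9301)
  v7: (1-0.304)·(1.63,-2.22) + 0.304·(1.68,-2.17) = (1.6452,-2.2048)
  v8: (1-0.304)·(2.47,-0.53) + 0.304·(1.98,-1.57) = (2.3210,-0.8462)
Perimeter = Σ |v_{i+1} − v_i|:
  edge 1→2: √(-2.7792² + -0.8155²) = 2.8964 (running 2.8964)
  edge 2→3: √(-1.0635² + -0.6306²) = 1.2364 (running 4.1328)
  edge 3→4: √(-0.8957² + -1.5180²) = 1.7625 (running 5.8954)
  edge 4→5: √(1.2750² + -2.4763²) = 2.7853 (running 8.6807)
  edge 5→6: √(1.7157² + -0.7659²) = 1.8789 (running 10.5595)
  edge 6→7: √(0.9459² + 1.7253²) = 1.9676 (running 12.5271)
  edge 7→8: √(0.6758² + 1.3586²) = 1.5175 (running 14.0446)
  edge 8→1: √(0.1259² + 3.1225²) = 3.1250 (running 17.1696)
Perimeter = 17.1696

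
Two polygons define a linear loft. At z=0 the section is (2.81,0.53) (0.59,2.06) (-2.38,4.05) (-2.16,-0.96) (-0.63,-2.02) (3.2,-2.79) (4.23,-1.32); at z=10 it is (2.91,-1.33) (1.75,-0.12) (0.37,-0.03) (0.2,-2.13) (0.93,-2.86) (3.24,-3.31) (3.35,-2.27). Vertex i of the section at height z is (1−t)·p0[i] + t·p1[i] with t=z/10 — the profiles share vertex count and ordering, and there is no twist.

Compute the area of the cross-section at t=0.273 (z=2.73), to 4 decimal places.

Cross-section at t=0.273: each vertex is (1-t)·p0[i] + t·p1[i].
  v1: (1-0.273)·(2.81,0.53) + 0.273·(2.91,-1.33) = (2.8373,0.0222)
  v2: (1-0.273)·(0.59,2.06) + 0.273·(1.75,-0.12) = (0.9067,1.4649)
  v3: (1-0.273)·(-2.38,4.05) + 0.273·(0.37,-0.03) = (-1.6292,2.9362)
  v4: (1-0.273)·(-2.16,-0.96) + 0.273·(0.2,-2.13) = (-1.5157,-1.2794)
  v5: (1-0.273)·(-0.63,-2.02) + 0.273·(0.93,-2.86) = (-0.2041,-2.2493)
  v6: (1-0.273)·(3.2,-2.79) + 0.273·(3.24,-3.31) = (3.2109,-2.9320)
  v7: (1-0.273)·(4.23,-1.32) + 0.273·(3.35,-2.27) = (3.9898,-1.5794)
Shoelace sum Σ(x_i·y_{i+1} − x_{i+1}·y_i):
  i=1: 2.8373·1.4649 − 0.9067·0.0222 = +4.1361 (running +4.1361)
  i=2: 0.9067·2.9362 − -1.6292·1.4649 = +5.0488 (running +9.1849)
  i=3: -1.6292·-1.2794 − -1.5157·2.9362 = +6.5349 (running +15.7198)
  i=4: -1.5157·-2.2493 − -0.2041·-1.2794 = +3.1482 (running +18.8679)
  i=5: -0.2041·-2.9320 − 3.2109·-2.2493 = +7.8209 (running +26.6888)
  i=6: 3.2109·-1.5794 − 3.9898·-2.9320 = +6.6267 (running +33.3155)
  i=7: 3.9898·0.0222 − 2.8373·-1.5794 = +4.5697 (running +37.8852)
Area = |Σ|/2 = |37.8852|/2 = 18.9426

Area at t=0.273: 18.9426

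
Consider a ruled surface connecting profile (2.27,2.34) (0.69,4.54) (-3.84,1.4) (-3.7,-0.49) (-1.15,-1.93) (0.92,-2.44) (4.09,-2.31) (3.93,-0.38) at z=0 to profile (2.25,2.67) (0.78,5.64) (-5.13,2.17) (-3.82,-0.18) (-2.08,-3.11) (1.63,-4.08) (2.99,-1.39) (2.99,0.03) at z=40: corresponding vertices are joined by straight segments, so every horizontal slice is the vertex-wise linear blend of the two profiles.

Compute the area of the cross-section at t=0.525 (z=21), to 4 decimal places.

Cross-section at t=0.525: each vertex is (1-t)·p0[i] + t·p1[i].
  v1: (1-0.525)·(2.27,2.34) + 0.525·(2.25,2.67) = (2.2595,2.5133)
  v2: (1-0.525)·(0.69,4.54) + 0.525·(0.78,5.64) = (0.7372,5.1175)
  v3: (1-0.525)·(-3.84,1.4) + 0.525·(-5.13,2.17) = (-4.5172,1.8043)
  v4: (1-0.525)·(-3.7,-0.49) + 0.525·(-3.82,-0.18) = (-3.7630,-0.3272)
  v5: (1-0.525)·(-1.15,-1.93) + 0.525·(-2.08,-3.11) = (-1.6382,-2.5495)
  v6: (1-0.525)·(0.92,-2.44) + 0.525·(1.63,-4.08) = (1.2928,-3.3010)
  v7: (1-0.525)·(4.09,-2.31) + 0.525·(2.99,-1.39) = (3.5125,-1.8270)
  v8: (1-0.525)·(3.93,-0.38) + 0.525·(2.99,0.03) = (3.4365,-0.1648)
Shoelace sum Σ(x_i·y_{i+1} − x_{i+1}·y_i):
  i=1: 2.2595·5.1175 − 0.7372·2.5133 = +9.7101 (running +9.7101)
  i=2: 0.7372·1.8043 − -4.5172·5.1175 = +24.4472 (running +34.1573)
  i=3: -4.5172·-0.3272 − -3.7630·1.8043 = +8.2677 (running +42.4250)
  i=4: -3.7630·-2.5495 − -1.6382·-0.3272 = +9.0577 (running +51.4826)
  i=5: -1.6382·-3.3010 − 1.2928·-2.5495 = +8.7037 (running +60.1864)
  i=6: 1.2928·-1.8270 − 3.5125·-3.3010 = +9.2329 (running +69.4193)
  i=7: 3.5125·-0.1648 − 3.4365·-1.8270 = +5.6998 (running +75.1191)
  i=8: 3.4365·2.5133 − 2.2595·-0.1648 = +9.0090 (running +84.1281)
Area = |Σ|/2 = |84.1281|/2 = 42.0640

Area at t=0.525: 42.0640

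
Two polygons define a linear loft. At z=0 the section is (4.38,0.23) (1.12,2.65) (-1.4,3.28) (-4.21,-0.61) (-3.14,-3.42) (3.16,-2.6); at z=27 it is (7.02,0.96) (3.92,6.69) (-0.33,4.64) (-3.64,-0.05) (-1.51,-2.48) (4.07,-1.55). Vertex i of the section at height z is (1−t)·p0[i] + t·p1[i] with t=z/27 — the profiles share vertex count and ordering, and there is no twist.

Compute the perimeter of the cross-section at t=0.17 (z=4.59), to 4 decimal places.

Cross-section at t=0.17: each vertex is (1-t)·p0[i] + t·p1[i].
  v1: (1-0.17)·(4.38,0.23) + 0.17·(7.02,0.96) = (4.8288,0.3541)
  v2: (1-0.17)·(1.12,2.65) + 0.17·(3.92,6.69) = (1.5960,3.3368)
  v3: (1-0.17)·(-1.4,3.28) + 0.17·(-0.33,4.64) = (-1.2181,3.5112)
  v4: (1-0.17)·(-4.21,-0.61) + 0.17·(-3.64,-0.05) = (-4.1131,-0.5148)
  v5: (1-0.17)·(-3.14,-3.42) + 0.17·(-1.51,-2.48) = (-2.8629,-3.2602)
  v6: (1-0.17)·(3.16,-2.6) + 0.17·(4.07,-1.55) = (3.3147,-2.4215)
Perimeter = Σ |v_{i+1} − v_i|:
  edge 1→2: √(-3.2328² + 2.9827²) = 4.3986 (running 4.3986)
  edge 2→3: √(-2.8141² + 0.1744²) = 2.8195 (running 7.2181)
  edge 3→4: √(-2.8950² + -4.0260²) = 4.9588 (running 12.1769)
  edge 4→5: √(1.2502² + -2.7454²) = 3.0167 (running 15.1935)
  edge 5→6: √(6.1776² + 0.8387²) = 6.2343 (running 21.4278)
  edge 6→1: √(1.5141² + 2.7756²) = 3.1617 (running 24.5895)
Perimeter = 24.5895

Perimeter at t=0.17: 24.5895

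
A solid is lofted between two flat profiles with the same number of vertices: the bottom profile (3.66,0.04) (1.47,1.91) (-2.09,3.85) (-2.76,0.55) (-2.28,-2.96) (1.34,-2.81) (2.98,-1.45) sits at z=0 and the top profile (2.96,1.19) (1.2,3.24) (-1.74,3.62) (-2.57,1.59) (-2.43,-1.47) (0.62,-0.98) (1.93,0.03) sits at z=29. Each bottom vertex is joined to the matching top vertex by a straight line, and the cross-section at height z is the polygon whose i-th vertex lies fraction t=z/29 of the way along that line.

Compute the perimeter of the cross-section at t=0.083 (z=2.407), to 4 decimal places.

Perimeter at t=0.083: 20.8729

Cross-section at t=0.083: each vertex is (1-t)·p0[i] + t·p1[i].
  v1: (1-0.083)·(3.66,0.04) + 0.083·(2.96,1.19) = (3.6019,0.1355)
  v2: (1-0.083)·(1.47,1.91) + 0.083·(1.2,3.24) = (1.4476,2.0204)
  v3: (1-0.083)·(-2.09,3.85) + 0.083·(-1.74,3.62) = (-2.0610,3.8309)
  v4: (1-0.083)·(-2.76,0.55) + 0.083·(-2.57,1.59) = (-2.7442,0.6363)
  v5: (1-0.083)·(-2.28,-2.96) + 0.083·(-2.43,-1.47) = (-2.2925,-2.8363)
  v6: (1-0.083)·(1.34,-2.81) + 0.083·(0.62,-0.98) = (1.2802,-2.6581)
  v7: (1-0.083)·(2.98,-1.45) + 0.083·(1.93,0.03) = (2.8929,-1.3272)
Perimeter = Σ |v_{i+1} − v_i|:
  edge 1→2: √(-2.1543² + 1.8849²) = 2.8625 (running 2.8625)
  edge 2→3: √(-3.5085² + 1.8105²) = 3.9481 (running 6.8107)
  edge 3→4: √(-0.6833² + -3.1946²) = 3.2668 (running 10.0775)
  edge 4→5: √(0.4518² + -3.4727²) = 3.5019 (running 13.5794)
  edge 5→6: √(3.5727² + 0.1782²) = 3.5771 (running 17.1566)
  edge 6→7: √(1.6126² + 1.3310²) = 2.0909 (running 19.2475)
  edge 7→1: √(0.7091² + 1.4626²) = 1.6254 (running 20.8729)
Perimeter = 20.8729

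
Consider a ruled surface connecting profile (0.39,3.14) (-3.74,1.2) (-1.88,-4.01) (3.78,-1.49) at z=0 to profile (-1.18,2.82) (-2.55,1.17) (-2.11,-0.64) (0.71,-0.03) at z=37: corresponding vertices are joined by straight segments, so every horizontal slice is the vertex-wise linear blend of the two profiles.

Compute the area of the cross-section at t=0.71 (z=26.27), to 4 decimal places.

Cross-section at t=0.71: each vertex is (1-t)·p0[i] + t·p1[i].
  v1: (1-0.71)·(0.39,3.14) + 0.71·(-1.18,2.82) = (-0.7247,2.9128)
  v2: (1-0.71)·(-3.74,1.2) + 0.71·(-2.55,1.17) = (-2.8951,1.1787)
  v3: (1-0.71)·(-1.88,-4.01) + 0.71·(-2.11,-0.64) = (-2.0433,-1.6173)
  v4: (1-0.71)·(3.78,-1.49) + 0.71·(0.71,-0.03) = (1.6003,-0.4534)
Shoelace sum Σ(x_i·y_{i+1} − x_{i+1}·y_i):
  i=1: -0.7247·1.1787 − -2.8951·2.9128 = +7.5786 (running +7.5786)
  i=2: -2.8951·-1.6173 − -2.0433·1.1787 = +7.0907 (running +14.6693)
  i=3: -2.0433·-0.4534 − 1.6003·-1.6173 = +3.5146 (running +18.1839)
  i=4: 1.6003·2.9128 − -0.7247·-0.4534 = +4.3328 (running +22.5167)
Area = |Σ|/2 = |22.5167|/2 = 11.2583

Area at t=0.71: 11.2583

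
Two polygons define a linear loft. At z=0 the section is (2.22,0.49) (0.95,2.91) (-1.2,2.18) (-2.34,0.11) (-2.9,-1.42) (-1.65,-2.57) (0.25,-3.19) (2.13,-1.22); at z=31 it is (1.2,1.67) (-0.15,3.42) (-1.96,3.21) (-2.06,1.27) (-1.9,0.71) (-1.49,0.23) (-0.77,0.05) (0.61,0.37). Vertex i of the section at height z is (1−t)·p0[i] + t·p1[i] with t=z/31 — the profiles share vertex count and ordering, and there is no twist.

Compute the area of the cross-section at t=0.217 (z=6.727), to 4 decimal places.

Area at t=0.217: 17.4061

Cross-section at t=0.217: each vertex is (1-t)·p0[i] + t·p1[i].
  v1: (1-0.217)·(2.22,0.49) + 0.217·(1.2,1.67) = (1.9987,0.7461)
  v2: (1-0.217)·(0.95,2.91) + 0.217·(-0.15,3.42) = (0.7113,3.0207)
  v3: (1-0.217)·(-1.2,2.18) + 0.217·(-1.96,3.21) = (-1.3649,2.4035)
  v4: (1-0.217)·(-2.34,0.11) + 0.217·(-2.06,1.27) = (-2.2792,0.3617)
  v5: (1-0.217)·(-2.9,-1.42) + 0.217·(-1.9,0.71) = (-2.6830,-0.9578)
  v6: (1-0.217)·(-1.65,-2.57) + 0.217·(-1.49,0.23) = (-1.6153,-1.9624)
  v7: (1-0.217)·(0.25,-3.19) + 0.217·(-0.77,0.05) = (0.0287,-2.4869)
  v8: (1-0.217)·(2.13,-1.22) + 0.217·(0.61,0.37) = (1.8002,-0.8750)
Shoelace sum Σ(x_i·y_{i+1} − x_{i+1}·y_i):
  i=1: 1.9987·3.0207 − 0.7113·0.7461 = +5.5066 (running +5.5066)
  i=2: 0.7113·2.4035 − -1.3649·3.0207 = +5.8326 (running +11.3392)
  i=3: -1.3649·0.3617 − -2.2792·2.4035 = +4.9845 (running +16.3237)
  i=4: -2.2792·-0.9578 − -2.6830·0.3617 = +3.1535 (running +19.4772)
  i=5: -2.6830·-1.9624 − -1.6153·-0.9578 = +3.7180 (running +23.1952)
  i=6: -1.6153·-2.4869 − 0.0287·-1.9624 = +4.0733 (running +27.2685)
  i=7: 0.0287·-0.8750 − 1.8002·-2.4869 = +4.4518 (running +31.7203)
  i=8: 1.8002·0.7461 − 1.9987·-0.8750 = +3.0918 (running +34.8121)
Area = |Σ|/2 = |34.8121|/2 = 17.4061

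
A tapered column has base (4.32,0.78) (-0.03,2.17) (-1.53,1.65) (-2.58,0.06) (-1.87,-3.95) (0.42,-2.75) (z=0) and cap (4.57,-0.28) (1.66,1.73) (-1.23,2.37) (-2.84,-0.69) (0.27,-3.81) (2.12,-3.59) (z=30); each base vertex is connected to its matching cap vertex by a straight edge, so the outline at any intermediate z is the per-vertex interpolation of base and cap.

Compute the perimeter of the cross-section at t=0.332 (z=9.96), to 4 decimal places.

Cross-section at t=0.332: each vertex is (1-t)·p0[i] + t·p1[i].
  v1: (1-0.332)·(4.32,0.78) + 0.332·(4.57,-0.28) = (4.4030,0.4281)
  v2: (1-0.332)·(-0.03,2.17) + 0.332·(1.66,1.73) = (0.5311,2.0239)
  v3: (1-0.332)·(-1.53,1.65) + 0.332·(-1.23,2.37) = (-1.4304,1.8890)
  v4: (1-0.332)·(-2.58,0.06) + 0.332·(-2.84,-0.69) = (-2.6663,-0.1890)
  v5: (1-0.332)·(-1.87,-3.95) + 0.332·(0.27,-3.81) = (-1.1595,-3.9035)
  v6: (1-0.332)·(0.42,-2.75) + 0.332·(2.12,-3.59) = (0.9844,-3.0289)
Perimeter = Σ |v_{i+1} − v_i|:
  edge 1→2: √(-3.8719² + 1.5958²) = 4.1879 (running 4.1879)
  edge 2→3: √(-1.9615² + -0.1349²) = 1.9661 (running 6.1540)
  edge 3→4: √(-1.2359² + -2.0780²) = 2.4178 (running 8.5718)
  edge 4→5: √(1.5068² + -3.7145²) = 4.0085 (running 12.5803)
  edge 5→6: √(2.1439² + 0.8746²) = 2.3155 (running 14.8958)
  edge 6→1: √(3.4186² + 3.4570²) = 4.8618 (running 19.7576)
Perimeter = 19.7576

Perimeter at t=0.332: 19.7576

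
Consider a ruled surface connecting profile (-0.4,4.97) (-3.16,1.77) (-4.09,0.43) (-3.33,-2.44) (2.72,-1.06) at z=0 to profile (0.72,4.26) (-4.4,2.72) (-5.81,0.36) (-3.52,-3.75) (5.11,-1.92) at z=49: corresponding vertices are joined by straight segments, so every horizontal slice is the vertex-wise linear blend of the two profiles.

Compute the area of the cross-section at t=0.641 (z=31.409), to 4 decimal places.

Cross-section at t=0.641: each vertex is (1-t)·p0[i] + t·p1[i].
  v1: (1-0.641)·(-0.4,4.97) + 0.641·(0.72,4.26) = (0.3179,4.5149)
  v2: (1-0.641)·(-3.16,1.77) + 0.641·(-4.4,2.72) = (-3.9548,2.3790)
  v3: (1-0.641)·(-4.09,0.43) + 0.641·(-5.81,0.36) = (-5.1925,0.3851)
  v4: (1-0.641)·(-3.33,-2.44) + 0.641·(-3.52,-3.75) = (-3.4518,-3.2797)
  v5: (1-0.641)·(2.72,-1.06) + 0.641·(5.11,-1.92) = (4.2520,-1.6113)
Shoelace sum Σ(x_i·y_{i+1} − x_{i+1}·y_i):
  i=1: 0.3179·2.3790 − -3.9548·4.5149 = +18.6120 (running +18.6120)
  i=2: -3.9548·0.3851 − -5.1925·2.3790 = +10.8296 (running +29.4416)
  i=3: -5.1925·-3.2797 − -3.4518·0.3851 = +18.3593 (running +47.8009)
  i=4: -3.4518·-1.6113 − 4.2520·-3.2797 = +19.5070 (running +67.3080)
  i=5: 4.2520·4.5149 − 0.3179·-1.6113 = +19.7095 (running +87.0175)
Area = |Σ|/2 = |87.0175|/2 = 43.5087

Area at t=0.641: 43.5087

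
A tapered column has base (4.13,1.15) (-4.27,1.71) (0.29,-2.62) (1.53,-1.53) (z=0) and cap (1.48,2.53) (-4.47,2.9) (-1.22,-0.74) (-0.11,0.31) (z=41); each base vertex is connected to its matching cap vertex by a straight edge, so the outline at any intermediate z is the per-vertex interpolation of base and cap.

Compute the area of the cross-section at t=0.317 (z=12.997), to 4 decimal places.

Area at t=0.317: 14.9260

Cross-section at t=0.317: each vertex is (1-t)·p0[i] + t·p1[i].
  v1: (1-0.317)·(4.13,1.15) + 0.317·(1.48,2.53) = (3.2900,1.5875)
  v2: (1-0.317)·(-4.27,1.71) + 0.317·(-4.47,2.9) = (-4.3334,2.0872)
  v3: (1-0.317)·(0.29,-2.62) + 0.317·(-1.22,-0.74) = (-0.1887,-2.0240)
  v4: (1-0.317)·(1.53,-1.53) + 0.317·(-0.11,0.31) = (1.0101,-0.9467)
Shoelace sum Σ(x_i·y_{i+1} − x_{i+1}·y_i):
  i=1: 3.2900·2.0872 − -4.3334·1.5875 = +13.7460 (running +13.7460)
  i=2: -4.3334·-2.0240 − -0.1887·2.0872 = +9.1648 (running +22.9108)
  i=3: -0.1887·-0.9467 − 1.0101·-2.0240 = +2.2231 (running +25.1339)
  i=4: 1.0101·1.5875 − 3.2900·-0.9467 = +4.7182 (running +29.8521)
Area = |Σ|/2 = |29.8521|/2 = 14.9260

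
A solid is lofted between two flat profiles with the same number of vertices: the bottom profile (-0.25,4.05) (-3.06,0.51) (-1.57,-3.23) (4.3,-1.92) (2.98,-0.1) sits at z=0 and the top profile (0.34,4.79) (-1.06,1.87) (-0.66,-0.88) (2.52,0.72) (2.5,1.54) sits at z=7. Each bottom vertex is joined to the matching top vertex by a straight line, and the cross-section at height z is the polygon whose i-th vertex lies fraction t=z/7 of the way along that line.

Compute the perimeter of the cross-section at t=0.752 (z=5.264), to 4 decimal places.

Cross-section at t=0.752: each vertex is (1-t)·p0[i] + t·p1[i].
  v1: (1-0.752)·(-0.25,4.05) + 0.752·(0.34,4.79) = (0.1937,4.6065)
  v2: (1-0.752)·(-3.06,0.51) + 0.752·(-1.06,1.87) = (-1.5560,1.5327)
  v3: (1-0.752)·(-1.57,-3.23) + 0.752·(-0.66,-0.88) = (-0.8857,-1.4628)
  v4: (1-0.752)·(4.3,-1.92) + 0.752·(2.52,0.72) = (2.9614,0.0653)
  v5: (1-0.752)·(2.98,-0.1) + 0.752·(2.5,1.54) = (2.6190,1.1333)
Perimeter = Σ |v_{i+1} − v_i|:
  edge 1→2: √(-1.7497² + -3.0738²) = 3.5369 (running 3.5369)
  edge 2→3: √(0.6703² + -2.9955²) = 3.0696 (running 6.6065)
  edge 3→4: √(3.8471² + 1.5281²) = 4.1395 (running 10.7460)
  edge 4→5: √(-0.3424² + 1.0680²) = 1.1215 (running 11.8675)
  edge 5→1: √(-2.4254² + 3.4732²) = 4.2362 (running 16.1037)
Perimeter = 16.1037

Perimeter at t=0.752: 16.1037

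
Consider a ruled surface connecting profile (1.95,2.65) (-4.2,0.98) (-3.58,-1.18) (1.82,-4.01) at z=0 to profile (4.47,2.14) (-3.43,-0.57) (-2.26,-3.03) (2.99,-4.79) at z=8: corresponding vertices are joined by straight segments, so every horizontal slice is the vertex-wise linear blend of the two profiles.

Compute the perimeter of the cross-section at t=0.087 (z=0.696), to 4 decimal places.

Cross-section at t=0.087: each vertex is (1-t)·p0[i] + t·p1[i].
  v1: (1-0.087)·(1.95,2.65) + 0.087·(4.47,2.14) = (2.1692,2.6056)
  v2: (1-0.087)·(-4.2,0.98) + 0.087·(-3.43,-0.57) = (-4.1330,0.8451)
  v3: (1-0.087)·(-3.58,-1.18) + 0.087·(-2.26,-3.03) = (-3.4652,-1.3409)
  v4: (1-0.087)·(1.82,-4.01) + 0.087·(2.99,-4.79) = (1.9218,-4.0779)
Perimeter = Σ |v_{i+1} − v_i|:
  edge 1→2: √(-6.3023² + -1.7605²) = 6.5435 (running 6.5435)
  edge 2→3: √(0.6679² + -2.1861²) = 2.2858 (running 8.8294)
  edge 3→4: √(5.3870² + -2.7369²) = 6.0423 (running 14.8717)
  edge 4→1: √(0.2475² + 6.6835²) = 6.6881 (running 21.5598)
Perimeter = 21.5598

Perimeter at t=0.087: 21.5598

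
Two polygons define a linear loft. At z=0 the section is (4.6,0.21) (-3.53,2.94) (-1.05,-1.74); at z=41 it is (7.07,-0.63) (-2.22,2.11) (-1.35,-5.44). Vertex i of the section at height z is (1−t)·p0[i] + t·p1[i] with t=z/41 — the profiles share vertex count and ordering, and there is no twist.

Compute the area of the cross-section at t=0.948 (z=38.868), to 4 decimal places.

Cross-section at t=0.948: each vertex is (1-t)·p0[i] + t·p1[i].
  v1: (1-0.948)·(4.6,0.21) + 0.948·(7.07,-0.63) = (6.9416,-0.5863)
  v2: (1-0.948)·(-3.53,2.94) + 0.948·(-2.22,2.11) = (-2.2881,2.1532)
  v3: (1-0.948)·(-1.05,-1.74) + 0.948·(-1.35,-5.44) = (-1.3344,-5.2476)
Shoelace sum Σ(x_i·y_{i+1} − x_{i+1}·y_i):
  i=1: 6.9416·2.1532 − -2.2881·-0.5863 = +13.6047 (running +13.6047)
  i=2: -2.2881·-5.2476 − -1.3344·2.1532 = +14.8803 (running +28.4850)
  i=3: -1.3344·-0.5863 − 6.9416·-5.2476 = +37.2089 (running +65.6939)
Area = |Σ|/2 = |65.6939|/2 = 32.8470

Area at t=0.948: 32.8470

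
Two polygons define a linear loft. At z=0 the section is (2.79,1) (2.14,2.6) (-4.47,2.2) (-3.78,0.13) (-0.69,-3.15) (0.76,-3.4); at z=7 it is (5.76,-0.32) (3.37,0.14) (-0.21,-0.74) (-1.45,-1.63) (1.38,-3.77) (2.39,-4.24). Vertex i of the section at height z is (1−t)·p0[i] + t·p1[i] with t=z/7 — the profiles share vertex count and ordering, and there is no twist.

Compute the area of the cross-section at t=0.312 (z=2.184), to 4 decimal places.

Area at t=0.312: 24.2504

Cross-section at t=0.312: each vertex is (1-t)·p0[i] + t·p1[i].
  v1: (1-0.312)·(2.79,1) + 0.312·(5.76,-0.32) = (3.7166,0.5882)
  v2: (1-0.312)·(2.14,2.6) + 0.312·(3.37,0.14) = (2.5238,1.8325)
  v3: (1-0.312)·(-4.47,2.2) + 0.312·(-0.21,-0.74) = (-3.1409,1.2827)
  v4: (1-0.312)·(-3.78,0.13) + 0.312·(-1.45,-1.63) = (-3.0530,-0.4191)
  v5: (1-0.312)·(-0.69,-3.15) + 0.312·(1.38,-3.77) = (-0.0442,-3.3434)
  v6: (1-0.312)·(0.76,-3.4) + 0.312·(2.39,-4.24) = (1.2686,-3.6621)
Shoelace sum Σ(x_i·y_{i+1} − x_{i+1}·y_i):
  i=1: 3.7166·1.8325 − 2.5238·0.5882 = +5.3263 (running +5.3263)
  i=2: 2.5238·1.2827 − -3.1409·1.8325 = +8.9929 (running +14.3192)
  i=3: -3.1409·-0.4191 − -3.0530·1.2827 = +5.2326 (running +19.5518)
  i=4: -3.0530·-3.3434 − -0.0442·-0.4191 = +10.1891 (running +29.7409)
  i=5: -0.0442·-3.6621 − 1.2686·-3.3434 = +4.4031 (running +34.1440)
  i=6: 1.2686·0.5882 − 3.7166·-3.6621 = +14.3567 (running +48.5007)
Area = |Σ|/2 = |48.5007|/2 = 24.2504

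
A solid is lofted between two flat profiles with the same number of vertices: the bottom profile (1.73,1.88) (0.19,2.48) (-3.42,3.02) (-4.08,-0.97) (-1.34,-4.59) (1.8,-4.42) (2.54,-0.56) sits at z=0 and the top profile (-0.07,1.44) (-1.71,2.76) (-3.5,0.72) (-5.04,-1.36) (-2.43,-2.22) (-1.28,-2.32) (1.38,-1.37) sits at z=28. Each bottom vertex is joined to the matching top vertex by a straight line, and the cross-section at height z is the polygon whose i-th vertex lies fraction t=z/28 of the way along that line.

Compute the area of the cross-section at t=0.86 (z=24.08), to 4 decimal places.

Area at t=0.86: 20.6463

Cross-section at t=0.86: each vertex is (1-t)·p0[i] + t·p1[i].
  v1: (1-0.86)·(1.73,1.88) + 0.86·(-0.07,1.44) = (0.1820,1.5016)
  v2: (1-0.86)·(0.19,2.48) + 0.86·(-1.71,2.76) = (-1.4440,2.7208)
  v3: (1-0.86)·(-3.42,3.02) + 0.86·(-3.5,0.72) = (-3.4888,1.0420)
  v4: (1-0.86)·(-4.08,-0.97) + 0.86·(-5.04,-1.36) = (-4.9056,-1.3054)
  v5: (1-0.86)·(-1.34,-4.59) + 0.86·(-2.43,-2.22) = (-2.2774,-2.5518)
  v6: (1-0.86)·(1.8,-4.42) + 0.86·(-1.28,-2.32) = (-0.8488,-2.6140)
  v7: (1-0.86)·(2.54,-0.56) + 0.86·(1.38,-1.37) = (1.5424,-1.2566)
Shoelace sum Σ(x_i·y_{i+1} − x_{i+1}·y_i):
  i=1: 0.1820·2.7208 − -1.4440·1.5016 = +2.6635 (running +2.6635)
  i=2: -1.4440·1.0420 − -3.4888·2.7208 = +7.9877 (running +10.6512)
  i=3: -3.4888·-1.3054 − -4.9056·1.0420 = +9.6659 (running +20.3171)
  i=4: -4.9056·-2.5518 − -2.2774·-1.3054 = +9.5452 (running +29.8623)
  i=5: -2.2774·-2.6140 − -0.8488·-2.5518 = +3.7872 (running +33.6494)
  i=6: -0.8488·-1.2566 − 1.5424·-2.6140 = +5.0984 (running +38.7479)
  i=7: 1.5424·1.5016 − 0.1820·-1.2566 = +2.5448 (running +41.2926)
Area = |Σ|/2 = |41.2926|/2 = 20.6463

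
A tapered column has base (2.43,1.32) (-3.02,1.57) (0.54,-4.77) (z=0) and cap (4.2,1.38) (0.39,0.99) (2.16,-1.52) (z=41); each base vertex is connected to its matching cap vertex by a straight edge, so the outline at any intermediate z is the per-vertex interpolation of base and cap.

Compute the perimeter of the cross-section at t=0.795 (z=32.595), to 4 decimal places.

Cross-section at t=0.795: each vertex is (1-t)·p0[i] + t·p1[i].
  v1: (1-0.795)·(2.43,1.32) + 0.795·(4.2,1.38) = (3.8372,1.3677)
  v2: (1-0.795)·(-3.02,1.57) + 0.795·(0.39,0.99) = (-0.3090,1.1089)
  v3: (1-0.795)·(0.54,-4.77) + 0.795·(2.16,-1.52) = (1.8279,-2.1862)
Perimeter = Σ |v_{i+1} − v_i|:
  edge 1→2: √(-4.1462² + -0.2588²) = 4.1543 (running 4.1543)
  edge 2→3: √(2.1370² + -3.2951²) = 3.9274 (running 8.0817)
  edge 3→1: √(2.0092² + 3.5539²) = 4.0826 (running 12.1643)
Perimeter = 12.1643

Perimeter at t=0.795: 12.1643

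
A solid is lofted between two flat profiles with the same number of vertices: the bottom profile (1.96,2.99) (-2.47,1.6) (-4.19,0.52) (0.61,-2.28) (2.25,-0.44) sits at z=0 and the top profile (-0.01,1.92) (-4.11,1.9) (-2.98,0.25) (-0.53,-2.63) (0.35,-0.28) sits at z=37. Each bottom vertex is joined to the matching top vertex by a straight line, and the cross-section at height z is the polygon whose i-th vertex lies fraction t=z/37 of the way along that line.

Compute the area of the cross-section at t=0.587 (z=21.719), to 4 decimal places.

Cross-section at t=0.587: each vertex is (1-t)·p0[i] + t·p1[i].
  v1: (1-0.587)·(1.96,2.99) + 0.587·(-0.01,1.92) = (0.8036,2.3619)
  v2: (1-0.587)·(-2.47,1.6) + 0.587·(-4.11,1.9) = (-3.4327,1.7761)
  v3: (1-0.587)·(-4.19,0.52) + 0.587·(-2.98,0.25) = (-3.4797,0.3615)
  v4: (1-0.587)·(0.61,-2.28) + 0.587·(-0.53,-2.63) = (-0.0592,-2.4855)
  v5: (1-0.587)·(2.25,-0.44) + 0.587·(0.35,-0.28) = (1.1347,-0.3461)
Shoelace sum Σ(x_i·y_{i+1} − x_{i+1}·y_i):
  i=1: 0.8036·1.7761 − -3.4327·2.3619 = +9.5350 (running +9.5350)
  i=2: -3.4327·0.3615 − -3.4797·1.7761 = +4.9394 (running +14.4744)
  i=3: -3.4797·-2.4855 − -0.0592·0.3615 = +8.6701 (running +23.1445)
  i=4: -0.0592·-0.3461 − 1.1347·-2.4855 = +2.8407 (running +25.9852)
  i=5: 1.1347·2.3619 − 0.8036·-0.3461 = +2.9582 (running +28.9434)
Area = |Σ|/2 = |28.9434|/2 = 14.4717

Area at t=0.587: 14.4717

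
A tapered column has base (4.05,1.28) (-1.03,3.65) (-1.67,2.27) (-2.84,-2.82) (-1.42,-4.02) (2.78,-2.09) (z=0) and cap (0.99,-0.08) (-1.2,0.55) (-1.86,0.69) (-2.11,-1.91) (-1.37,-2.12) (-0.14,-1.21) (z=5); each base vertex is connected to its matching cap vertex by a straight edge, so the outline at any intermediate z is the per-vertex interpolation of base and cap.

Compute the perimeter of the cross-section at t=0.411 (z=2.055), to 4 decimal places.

Perimeter at t=0.411: 16.8304

Cross-section at t=0.411: each vertex is (1-t)·p0[i] + t·p1[i].
  v1: (1-0.411)·(4.05,1.28) + 0.411·(0.99,-0.08) = (2.7923,0.7210)
  v2: (1-0.411)·(-1.03,3.65) + 0.411·(-1.2,0.55) = (-1.0999,2.3759)
  v3: (1-0.411)·(-1.67,2.27) + 0.411·(-1.86,0.69) = (-1.7481,1.6206)
  v4: (1-0.411)·(-2.84,-2.82) + 0.411·(-2.11,-1.91) = (-2.5400,-2.4460)
  v5: (1-0.411)·(-1.42,-4.02) + 0.411·(-1.37,-2.12) = (-1.3994,-3.2391)
  v6: (1-0.411)·(2.78,-2.09) + 0.411·(-0.14,-1.21) = (1.5799,-1.7283)
Perimeter = Σ |v_{i+1} − v_i|:
  edge 1→2: √(-3.8922² + 1.6549²) = 4.2294 (running 4.2294)
  edge 2→3: √(-0.6482² + -0.7553²) = 0.9953 (running 5.2247)
  edge 3→4: √(-0.7919² + -4.0666²) = 4.1430 (running 9.3677)
  edge 4→5: √(1.1405² + -0.7931²) = 1.3892 (running 10.7569)
  edge 5→6: √(2.9793² + 1.5108²) = 3.3405 (running 14.0974)
  edge 6→1: √(1.2125² + 2.4494²) = 2.7330 (running 16.8304)
Perimeter = 16.8304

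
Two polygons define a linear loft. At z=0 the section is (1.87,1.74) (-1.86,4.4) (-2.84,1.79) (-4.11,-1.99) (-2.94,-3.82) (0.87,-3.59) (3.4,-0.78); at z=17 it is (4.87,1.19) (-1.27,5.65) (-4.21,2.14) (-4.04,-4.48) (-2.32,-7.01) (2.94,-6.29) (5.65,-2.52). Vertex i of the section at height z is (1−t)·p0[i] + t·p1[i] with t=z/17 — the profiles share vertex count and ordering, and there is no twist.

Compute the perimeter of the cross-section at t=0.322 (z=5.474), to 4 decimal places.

Perimeter at t=0.322: 27.6114

Cross-section at t=0.322: each vertex is (1-t)·p0[i] + t·p1[i].
  v1: (1-0.322)·(1.87,1.74) + 0.322·(4.87,1.19) = (2.8360,1.5629)
  v2: (1-0.322)·(-1.86,4.4) + 0.322·(-1.27,5.65) = (-1.6700,4.8025)
  v3: (1-0.322)·(-2.84,1.79) + 0.322·(-4.21,2.14) = (-3.2811,1.9027)
  v4: (1-0.322)·(-4.11,-1.99) + 0.322·(-4.04,-4.48) = (-4.0875,-2.7918)
  v5: (1-0.322)·(-2.94,-3.82) + 0.322·(-2.32,-7.01) = (-2.7404,-4.8472)
  v6: (1-0.322)·(0.87,-3.59) + 0.322·(2.94,-6.29) = (1.5365,-4.4594)
  v7: (1-0.322)·(3.4,-0.78) + 0.322·(5.65,-2.52) = (4.1245,-1.3403)
Perimeter = Σ |v_{i+1} − v_i|:
  edge 1→2: √(-4.5060² + 3.2396²) = 5.5497 (running 5.5497)
  edge 2→3: √(-1.6111² + -2.8998²) = 3.3173 (running 8.8670)
  edge 3→4: √(-0.8063² + -4.6945²) = 4.7632 (running 13.6302)
  edge 4→5: √(1.3471² + -2.0554²) = 2.4575 (running 16.0877)
  edge 5→6: √(4.2769² + 0.3878²) = 4.2944 (running 20.3822)
  edge 6→7: √(2.5880² + 3.1191²) = 4.0530 (running 24.4351)
  edge 7→1: √(-1.2885² + 2.9032²) = 3.1763 (running 27.6114)
Perimeter = 27.6114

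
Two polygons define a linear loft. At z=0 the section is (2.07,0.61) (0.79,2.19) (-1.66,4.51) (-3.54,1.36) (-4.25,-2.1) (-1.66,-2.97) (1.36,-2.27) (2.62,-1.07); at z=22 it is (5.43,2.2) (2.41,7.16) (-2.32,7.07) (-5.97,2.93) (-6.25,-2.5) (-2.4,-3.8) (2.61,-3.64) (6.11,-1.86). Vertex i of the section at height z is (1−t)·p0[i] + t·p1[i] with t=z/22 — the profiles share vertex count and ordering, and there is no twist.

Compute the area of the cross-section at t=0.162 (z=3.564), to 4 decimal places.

Area at t=0.162: 40.7029

Cross-section at t=0.162: each vertex is (1-t)·p0[i] + t·p1[i].
  v1: (1-0.162)·(2.07,0.61) + 0.162·(5.43,2.2) = (2.6143,0.8676)
  v2: (1-0.162)·(0.79,2.19) + 0.162·(2.41,7.16) = (1.0524,2.9951)
  v3: (1-0.162)·(-1.66,4.51) + 0.162·(-2.32,7.07) = (-1.7669,4.9247)
  v4: (1-0.162)·(-3.54,1.36) + 0.162·(-5.97,2.93) = (-3.9337,1.6143)
  v5: (1-0.162)·(-4.25,-2.1) + 0.162·(-6.25,-2.5) = (-4.5740,-2.1648)
  v6: (1-0.162)·(-1.66,-2.97) + 0.162·(-2.4,-3.8) = (-1.7799,-3.1045)
  v7: (1-0.162)·(1.36,-2.27) + 0.162·(2.61,-3.64) = (1.5625,-2.4919)
  v8: (1-0.162)·(2.62,-1.07) + 0.162·(6.11,-1.86) = (3.1854,-1.1980)
Shoelace sum Σ(x_i·y_{i+1} − x_{i+1}·y_i):
  i=1: 2.6143·2.9951 − 1.0524·0.8676 = +6.9172 (running +6.9172)
  i=2: 1.0524·4.9247 − -1.7669·2.9951 = +10.4751 (running +17.3923)
  i=3: -1.7669·1.6143 − -3.9337·4.9247 = +16.5198 (running +33.9121)
  i=4: -3.9337·-2.1648 − -4.5740·1.6143 = +15.8996 (running +49.8117)
  i=5: -4.5740·-3.1045 − -1.7799·-2.1648 = +10.3467 (running +60.1584)
  i=6: -1.7799·-2.4919 − 1.5625·-3.1045 = +9.2861 (running +69.4445)
  i=7: 1.5625·-1.1980 − 3.1854·-2.4919 = +6.0659 (running +75.5104)
  i=8: 3.1854·0.8676 − 2.6143·-1.1980 = +5.8955 (running +81.4059)
Area = |Σ|/2 = |81.4059|/2 = 40.7029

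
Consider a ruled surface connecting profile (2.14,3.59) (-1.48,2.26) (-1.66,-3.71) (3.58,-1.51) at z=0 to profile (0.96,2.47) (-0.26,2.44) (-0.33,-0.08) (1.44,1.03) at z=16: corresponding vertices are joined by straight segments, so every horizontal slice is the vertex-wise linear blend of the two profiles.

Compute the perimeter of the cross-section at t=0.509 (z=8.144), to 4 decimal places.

Cross-section at t=0.509: each vertex is (1-t)·p0[i] + t·p1[i].
  v1: (1-0.509)·(2.14,3.59) + 0.509·(0.96,2.47) = (1.5394,3.0199)
  v2: (1-0.509)·(-1.48,2.26) + 0.509·(-0.26,2.44) = (-0.8590,2.3516)
  v3: (1-0.509)·(-1.66,-3.71) + 0.509·(-0.33,-0.08) = (-0.9830,-1.8623)
  v4: (1-0.509)·(3.58,-1.51) + 0.509·(1.44,1.03) = (2.4907,-0.2171)
Perimeter = Σ |v_{i+1} − v_i|:
  edge 1→2: √(-2.3984² + -0.6683²) = 2.4898 (running 2.4898)
  edge 2→3: √(-0.1240² + -4.2139²) = 4.2158 (running 6.7055)
  edge 3→4: √(3.4738² + 1.6452²) = 3.8437 (running 10.5492)
  edge 4→1: √(-0.9514² + 3.2371²) = 3.3740 (running 13.9232)
Perimeter = 13.9232

Perimeter at t=0.509: 13.9232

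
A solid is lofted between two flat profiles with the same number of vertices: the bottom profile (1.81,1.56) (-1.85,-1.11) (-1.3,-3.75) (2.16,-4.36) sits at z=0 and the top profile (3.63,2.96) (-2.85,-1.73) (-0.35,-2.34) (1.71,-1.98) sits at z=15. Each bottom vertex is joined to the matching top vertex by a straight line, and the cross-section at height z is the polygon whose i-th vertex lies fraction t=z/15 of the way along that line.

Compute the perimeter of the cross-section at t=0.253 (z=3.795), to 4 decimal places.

Perimeter at t=0.253: 16.5802

Cross-section at t=0.253: each vertex is (1-t)·p0[i] + t·p1[i].
  v1: (1-0.253)·(1.81,1.56) + 0.253·(3.63,2.96) = (2.2705,1.9142)
  v2: (1-0.253)·(-1.85,-1.11) + 0.253·(-2.85,-1.73) = (-2.1030,-1.2669)
  v3: (1-0.253)·(-1.3,-3.75) + 0.253·(-0.35,-2.34) = (-1.0596,-3.3933)
  v4: (1-0.253)·(2.16,-4.36) + 0.253·(1.71,-1.98) = (2.0461,-3.7579)
Perimeter = Σ |v_{i+1} − v_i|:
  edge 1→2: √(-4.3735² + -3.1811²) = 5.4080 (running 5.4080)
  edge 2→3: √(1.0434² + -2.1264²) = 2.3686 (running 7.7766)
  edge 3→4: √(3.1058² + -0.3646²) = 3.1271 (running 10.9037)
  edge 4→1: √(0.2243² + 5.6721²) = 5.6765 (running 16.5802)
Perimeter = 16.5802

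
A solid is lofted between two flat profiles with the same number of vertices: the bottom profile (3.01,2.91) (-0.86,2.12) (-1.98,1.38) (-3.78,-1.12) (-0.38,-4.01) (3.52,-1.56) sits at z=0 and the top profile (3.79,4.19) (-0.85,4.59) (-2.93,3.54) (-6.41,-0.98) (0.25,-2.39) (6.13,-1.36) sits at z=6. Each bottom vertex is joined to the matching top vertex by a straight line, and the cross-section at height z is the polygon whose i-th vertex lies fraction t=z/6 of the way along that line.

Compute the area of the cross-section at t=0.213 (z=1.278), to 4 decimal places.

Cross-section at t=0.213: each vertex is (1-t)·p0[i] + t·p1[i].
  v1: (1-0.213)·(3.01,2.91) + 0.213·(3.79,4.19) = (3.1761,3.1826)
  v2: (1-0.213)·(-0.86,2.12) + 0.213·(-0.85,4.59) = (-0.8579,2.6461)
  v3: (1-0.213)·(-1.98,1.38) + 0.213·(-2.93,3.54) = (-2.1824,1.8401)
  v4: (1-0.213)·(-3.78,-1.12) + 0.213·(-6.41,-0.98) = (-4.3402,-1.0902)
  v5: (1-0.213)·(-0.38,-4.01) + 0.213·(0.25,-2.39) = (-0.2458,-3.6649)
  v6: (1-0.213)·(3.52,-1.56) + 0.213·(6.13,-1.36) = (4.0759,-1.5174)
Shoelace sum Σ(x_i·y_{i+1} − x_{i+1}·y_i):
  i=1: 3.1761·2.6461 − -0.8579·3.1826 = +11.1347 (running +11.1347)
  i=2: -0.8579·1.8401 − -2.1824·2.6461 = +4.1962 (running +15.3309)
  i=3: -2.1824·-1.0902 − -4.3402·1.8401 = +10.3655 (running +25.6963)
  i=4: -4.3402·-3.6649 − -0.2458·-1.0902 = +15.6386 (running +41.3349)
  i=5: -0.2458·-1.5174 − 4.0759·-3.6649 = +15.3110 (running +56.6459)
  i=6: 4.0759·3.1826 − 3.1761·-1.5174 = +17.7917 (running +74.4376)
Area = |Σ|/2 = |74.4376|/2 = 37.2188

Area at t=0.213: 37.2188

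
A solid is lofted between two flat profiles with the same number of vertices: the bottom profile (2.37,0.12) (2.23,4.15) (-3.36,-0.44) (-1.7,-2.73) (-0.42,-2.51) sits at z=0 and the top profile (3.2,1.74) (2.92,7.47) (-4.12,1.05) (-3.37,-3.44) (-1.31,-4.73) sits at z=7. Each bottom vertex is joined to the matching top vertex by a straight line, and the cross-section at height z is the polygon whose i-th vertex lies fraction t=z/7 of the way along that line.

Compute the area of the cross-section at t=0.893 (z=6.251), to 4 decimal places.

Cross-section at t=0.893: each vertex is (1-t)·p0[i] + t·p1[i].
  v1: (1-0.893)·(2.37,0.12) + 0.893·(3.2,1.74) = (3.1112,1.5667)
  v2: (1-0.893)·(2.23,4.15) + 0.893·(2.92,7.47) = (2.8462,7.1148)
  v3: (1-0.893)·(-3.36,-0.44) + 0.893·(-4.12,1.05) = (-4.0387,0.8906)
  v4: (1-0.893)·(-1.7,-2.73) + 0.893·(-3.37,-3.44) = (-3.1913,-3.3640)
  v5: (1-0.893)·(-0.42,-2.51) + 0.893·(-1.31,-4.73) = (-1.2148,-4.4925)
Shoelace sum Σ(x_i·y_{i+1} − x_{i+1}·y_i):
  i=1: 3.1112·7.1148 − 2.8462·1.5667 = +17.6764 (running +17.6764)
  i=2: 2.8462·0.8906 − -4.0387·7.1148 = +31.2690 (running +48.9453)
  i=3: -4.0387·-3.3640 − -3.1913·0.8906 = +16.4283 (running +65.3737)
  i=4: -3.1913·-4.4925 − -1.2148·-3.3640 = +10.2503 (running +75.6240)
  i=5: -1.2148·1.5667 − 3.1112·-4.4925 = +12.0738 (running +87.6977)
Area = |Σ|/2 = |87.6977|/2 = 43.8489

Area at t=0.893: 43.8489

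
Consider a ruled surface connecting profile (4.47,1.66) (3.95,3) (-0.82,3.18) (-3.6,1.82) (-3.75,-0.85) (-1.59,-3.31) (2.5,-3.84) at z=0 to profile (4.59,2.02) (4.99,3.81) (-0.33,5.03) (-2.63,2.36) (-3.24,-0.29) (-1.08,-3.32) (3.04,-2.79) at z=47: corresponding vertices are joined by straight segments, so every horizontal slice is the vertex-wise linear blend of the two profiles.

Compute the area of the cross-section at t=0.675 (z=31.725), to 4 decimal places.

Area at t=0.675: 47.1212

Cross-section at t=0.675: each vertex is (1-t)·p0[i] + t·p1[i].
  v1: (1-0.675)·(4.47,1.66) + 0.675·(4.59,2.02) = (4.5510,1.9030)
  v2: (1-0.675)·(3.95,3) + 0.675·(4.99,3.81) = (4.6520,3.5468)
  v3: (1-0.675)·(-0.82,3.18) + 0.675·(-0.33,5.03) = (-0.4892,4.4287)
  v4: (1-0.675)·(-3.6,1.82) + 0.675·(-2.63,2.36) = (-2.9452,2.1845)
  v5: (1-0.675)·(-3.75,-0.85) + 0.675·(-3.24,-0.29) = (-3.4058,-0.4720)
  v6: (1-0.675)·(-1.59,-3.31) + 0.675·(-1.08,-3.32) = (-1.2458,-3.3167)
  v7: (1-0.675)·(2.5,-3.84) + 0.675·(3.04,-2.79) = (2.8645,-3.1312)
Shoelace sum Σ(x_i·y_{i+1} − x_{i+1}·y_i):
  i=1: 4.5510·3.5468 − 4.6520·1.9030 = +7.2885 (running +7.2885)
  i=2: 4.6520·4.4287 − -0.4892·3.5468 = +22.3378 (running +29.6263)
  i=3: -0.4892·2.1845 − -2.9452·4.4287 = +11.9750 (running +41.6013)
  i=4: -2.9452·-0.4720 − -3.4058·2.1845 = +8.8300 (running +50.4313)
  i=5: -3.4058·-3.3167 − -1.2458·-0.4720 = +10.7080 (running +61.1394)
  i=6: -1.2458·-3.1312 − 2.8645·-3.3167 = +13.4016 (running +74.5409)
  i=7: 2.8645·1.9030 − 4.5510·-3.1312 = +19.7015 (running +94.2424)
Area = |Σ|/2 = |94.2424|/2 = 47.1212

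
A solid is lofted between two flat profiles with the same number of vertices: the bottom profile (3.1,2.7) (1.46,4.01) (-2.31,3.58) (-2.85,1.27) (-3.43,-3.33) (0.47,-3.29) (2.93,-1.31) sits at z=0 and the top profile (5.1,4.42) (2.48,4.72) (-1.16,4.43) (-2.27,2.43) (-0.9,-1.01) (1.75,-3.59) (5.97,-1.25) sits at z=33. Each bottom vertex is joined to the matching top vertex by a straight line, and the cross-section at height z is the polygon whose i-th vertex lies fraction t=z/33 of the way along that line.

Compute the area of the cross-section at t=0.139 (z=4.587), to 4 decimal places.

Area at t=0.139: 40.3049

Cross-section at t=0.139: each vertex is (1-t)·p0[i] + t·p1[i].
  v1: (1-0.139)·(3.1,2.7) + 0.139·(5.1,4.42) = (3.3780,2.9391)
  v2: (1-0.139)·(1.46,4.01) + 0.139·(2.48,4.72) = (1.6018,4.1087)
  v3: (1-0.139)·(-2.31,3.58) + 0.139·(-1.16,4.43) = (-2.1502,3.6982)
  v4: (1-0.139)·(-2.85,1.27) + 0.139·(-2.27,2.43) = (-2.7694,1.4312)
  v5: (1-0.139)·(-3.43,-3.33) + 0.139·(-0.9,-1.01) = (-3.0783,-3.0075)
  v6: (1-0.139)·(0.47,-3.29) + 0.139·(1.75,-3.59) = (0.6479,-3.3317)
  v7: (1-0.139)·(2.93,-1.31) + 0.139·(5.97,-1.25) = (3.3526,-1.3017)
Shoelace sum Σ(x_i·y_{i+1} − x_{i+1}·y_i):
  i=1: 3.3780·4.1087 − 1.6018·2.9391 = +9.1714 (running +9.1714)
  i=2: 1.6018·3.6982 − -2.1502·4.1087 = +14.7579 (running +23.9293)
  i=3: -2.1502·1.4312 − -2.7694·3.6982 = +7.1642 (running +31.0935)
  i=4: -2.7694·-3.0075 − -3.0783·1.4312 = +12.7348 (running +43.8283)
  i=5: -3.0783·-3.3317 − 0.6479·-3.0075 = +12.2047 (running +56.0330)
  i=6: 0.6479·-1.3017 − 3.3526·-3.3317 = +10.3264 (running +66.3594)
  i=7: 3.3526·2.9391 − 3.3780·-1.3017 = +14.2504 (running +80.6098)
Area = |Σ|/2 = |80.6098|/2 = 40.3049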